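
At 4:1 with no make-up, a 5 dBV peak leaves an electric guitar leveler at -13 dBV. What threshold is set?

Gain reduction = 5 − (-13) = 18 dB; output overshoot = GR / (R − 1) = 18 / 3 = 6 dB.
Threshold = output − output overshoot = -13 − 6 = -19 dBV.

-19 dBV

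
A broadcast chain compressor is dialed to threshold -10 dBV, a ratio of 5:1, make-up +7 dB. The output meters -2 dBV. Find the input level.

Before make-up, the level was -2 − 7 = -9 dBV.
Post-compression overshoot = -9 − (-10) = 1 dB.
Input overshoot = R × output overshoot = 5 dB → input = -10 + 5 = -5 dBV.

-5 dBV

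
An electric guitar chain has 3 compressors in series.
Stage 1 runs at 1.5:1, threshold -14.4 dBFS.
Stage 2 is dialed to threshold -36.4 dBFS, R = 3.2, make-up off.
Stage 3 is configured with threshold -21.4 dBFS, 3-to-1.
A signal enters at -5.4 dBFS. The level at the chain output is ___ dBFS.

-27.65 dBFS

Stage 1: overshoot 9 dB → 9/1.5 = 6 dB → -8.4 dBFS.
Stage 2: 28 dB above -36.4 dBFS, reduced 3.2:1 to 8.75 dB above → -27.65 dBFS.
Stage 3: -27.65 dBFS is at or below the -21.4 dBFS threshold — no compression; output -27.65 dBFS.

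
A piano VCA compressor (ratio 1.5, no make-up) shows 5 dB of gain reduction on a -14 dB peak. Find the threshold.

-29 dB

Let T be the threshold. Output overshoot = (input overshoot)/R, so -19 − T = (-14 − T)/1.5.
1.5·(-19 − T) = -14 − T → 0.5·T = -28.5 − (-14) = -14.5.
T = -14.5/0.5 = -29 dB.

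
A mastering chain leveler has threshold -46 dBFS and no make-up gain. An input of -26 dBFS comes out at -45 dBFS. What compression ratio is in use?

Input overshoot = -26 − (-46) = 20 dB; output overshoot = -45 − (-46) = 1 dB.
Ratio = 20 / 1 = 20.

20:1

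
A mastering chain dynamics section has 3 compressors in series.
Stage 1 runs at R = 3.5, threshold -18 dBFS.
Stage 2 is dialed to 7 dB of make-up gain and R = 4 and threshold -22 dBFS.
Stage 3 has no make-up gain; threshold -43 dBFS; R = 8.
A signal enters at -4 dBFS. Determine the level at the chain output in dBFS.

Stage 1: overshoot 14 dB → 14/3.5 = 4 dB → -14 dBFS.
Stage 2: -14 dBFS is 8 dB over -22 dBFS; at 4:1 that becomes 2 dB over, giving -20 dBFS; +7 dB make-up → -13 dBFS.
Stage 3: 30 dB above -43 dBFS, reduced 8:1 to 3.75 dB above → -39.25 dBFS.

-39.25 dBFS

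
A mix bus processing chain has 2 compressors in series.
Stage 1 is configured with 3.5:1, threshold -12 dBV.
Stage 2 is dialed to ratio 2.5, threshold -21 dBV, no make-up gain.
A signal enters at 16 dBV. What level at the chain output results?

Stage 1: overshoot 28 dB → 28/3.5 = 8 dB → -4 dBV.
Stage 2: overshoot 17 dB → 17/2.5 = 6.8 dB → -14.2 dBV.

-14.2 dBV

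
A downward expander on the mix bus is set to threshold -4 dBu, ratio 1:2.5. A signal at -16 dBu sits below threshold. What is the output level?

-34 dBu

Undershoot = (-4) − (-16) = 12 dB.
At 1:2.5, that expands to 30 dB under threshold.
Output = -4 − 30 = -34 dBu.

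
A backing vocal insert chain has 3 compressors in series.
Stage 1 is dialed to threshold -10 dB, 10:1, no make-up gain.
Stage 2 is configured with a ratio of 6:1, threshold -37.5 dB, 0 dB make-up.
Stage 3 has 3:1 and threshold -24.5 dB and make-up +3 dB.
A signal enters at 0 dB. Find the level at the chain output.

Stage 1: 10 dB above -10 dB, reduced 10:1 to 1 dB above → -9 dB.
Stage 2: -9 dB is 28.5 dB over -37.5 dB; at 6:1 that becomes 4.75 dB over, giving -32.75 dB.
Stage 3: below threshold (-32.75 ≤ -24.5); passes unchanged; make-up brings it to -29.75 dB.

-29.75 dB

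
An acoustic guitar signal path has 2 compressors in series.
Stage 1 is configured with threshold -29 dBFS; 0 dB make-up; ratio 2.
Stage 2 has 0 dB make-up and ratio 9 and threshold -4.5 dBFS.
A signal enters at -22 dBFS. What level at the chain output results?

Stage 1: 7 dB above -29 dBFS, reduced 2:1 to 3.5 dB above → -25.5 dBFS.
Stage 2: -25.5 dBFS is at or below the -4.5 dBFS threshold — no compression; output -25.5 dBFS.

-25.5 dBFS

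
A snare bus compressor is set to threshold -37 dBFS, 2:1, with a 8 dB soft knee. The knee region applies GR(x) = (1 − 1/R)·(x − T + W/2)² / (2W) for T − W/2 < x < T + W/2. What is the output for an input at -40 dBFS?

-40.03125 dBFS

x − T + W/2 = -40 − (-37) + 4 = 1.
GR = (1 − 1/2) × 1² / 16 = 0.5 × 1 / 16 = 0.03125 dB.
Output = -40 − 0.03125 = -40.03125 dBFS.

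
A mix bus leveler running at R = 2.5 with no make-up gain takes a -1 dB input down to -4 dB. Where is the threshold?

Gain reduction = -1 − (-4) = 3 dB; output overshoot = GR / (R − 1) = 3 / 1.5 = 2 dB.
Threshold = output − output overshoot = -4 − 2 = -6 dB.

-6 dB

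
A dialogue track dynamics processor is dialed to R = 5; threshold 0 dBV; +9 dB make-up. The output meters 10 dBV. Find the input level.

Stripping the +9 dB make-up gives 1 dBV at the gain stage.
That's 1 dB above the 0 dBV threshold.
Undo the ratio: input overshoot = 1 × 5 = 5 dB, giving input = 5 dBV.

5 dBV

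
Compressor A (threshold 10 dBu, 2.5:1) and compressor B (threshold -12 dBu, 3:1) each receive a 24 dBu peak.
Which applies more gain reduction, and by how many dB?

B, by 15.6 dB

A: 14 dB over, compressed to 5.6 dB over, so 8.4 dB of GR.
B: 36 dB over, compressed to 12 dB over, so 24 dB of GR.
B reduces 15.6 dB more.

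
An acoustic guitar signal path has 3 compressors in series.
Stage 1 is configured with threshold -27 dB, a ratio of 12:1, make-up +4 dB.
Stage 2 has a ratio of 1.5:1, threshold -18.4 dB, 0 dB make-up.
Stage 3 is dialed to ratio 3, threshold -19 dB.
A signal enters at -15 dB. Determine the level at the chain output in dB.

-22 dB

Stage 1: 12 dB above -27 dB, reduced 12:1 to 1 dB above → -26 dB; +4 dB make-up → -22 dB.
Stage 2: below threshold (-22 ≤ -18.4); passes unchanged; output -22 dB.
Stage 3: below threshold (-22 ≤ -19); passes unchanged; output -22 dB.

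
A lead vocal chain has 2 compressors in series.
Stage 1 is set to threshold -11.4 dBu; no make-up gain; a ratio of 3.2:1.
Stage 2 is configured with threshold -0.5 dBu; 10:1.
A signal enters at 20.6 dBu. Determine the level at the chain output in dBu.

Stage 1: 20.6 dBu is 32 dB over -11.4 dBu; at 3.2:1 that becomes 10 dB over, giving -1.4 dBu.
Stage 2: -1.4 dBu is at or below the -0.5 dBu threshold — no compression; output -1.4 dBu.

-1.4 dBu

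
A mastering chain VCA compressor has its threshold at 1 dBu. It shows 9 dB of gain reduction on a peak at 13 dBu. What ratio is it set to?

Input overshoot = 13 − 1 = 12 dB.
Output overshoot = 12 − 9 = 3 dB.
Ratio = input overshoot / output overshoot = 12 / 3 = 4.

4:1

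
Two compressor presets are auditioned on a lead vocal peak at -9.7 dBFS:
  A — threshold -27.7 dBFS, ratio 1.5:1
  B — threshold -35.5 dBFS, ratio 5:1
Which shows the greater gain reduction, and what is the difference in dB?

A: 18 dB over, compressed to 12 dB over, so 6 dB of GR.
B: 25.8 dB over, compressed to 5.16 dB over, so 20.64 dB of GR.
B applies 14.64 dB more gain reduction.

B, by 14.64 dB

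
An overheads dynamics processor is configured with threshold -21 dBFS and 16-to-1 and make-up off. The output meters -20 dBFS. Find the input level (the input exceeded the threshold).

That's 1 dB above the -21 dBFS threshold.
Input overshoot = R × output overshoot = 16 dB → input = -21 + 16 = -5 dBFS.

-5 dBFS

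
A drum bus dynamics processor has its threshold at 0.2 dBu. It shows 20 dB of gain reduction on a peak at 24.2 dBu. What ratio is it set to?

6:1

Input overshoot = 24.2 − 0.2 = 24 dB.
Output overshoot = 24 − 20 = 4 dB.
Ratio = input overshoot / output overshoot = 24 / 4 = 6.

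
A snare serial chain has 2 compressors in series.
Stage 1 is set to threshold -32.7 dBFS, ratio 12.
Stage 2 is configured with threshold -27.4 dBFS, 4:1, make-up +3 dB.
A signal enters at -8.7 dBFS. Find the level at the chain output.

Stage 1: 24 dB above -32.7 dBFS, reduced 12:1 to 2 dB above → -30.7 dBFS.
Stage 2: -30.7 dBFS ≤ -27.4 dBFS, so stage 2 doesn't engage; make-up brings it to -27.7 dBFS.

-27.7 dBFS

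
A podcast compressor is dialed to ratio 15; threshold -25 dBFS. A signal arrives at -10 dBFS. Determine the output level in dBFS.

-24 dBFS

Overshoot: -10 − (-25) = 15 dB.
At 15:1 the overshoot is divided by 15, leaving 1 dB above threshold.
Output = -25 + 1 = -24 dBFS.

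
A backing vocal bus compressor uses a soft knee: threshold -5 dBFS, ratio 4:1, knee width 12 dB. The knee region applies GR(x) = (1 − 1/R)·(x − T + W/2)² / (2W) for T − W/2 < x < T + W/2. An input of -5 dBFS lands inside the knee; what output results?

-6.125 dBFS

x − T + W/2 = -5 − (-5) + 6 = 6.
GR = (1 − 1/4) × 6² / 24 = 0.75 × 36 / 24 = 1.125 dB.
Output = -5 − 1.125 = -6.125 dBFS.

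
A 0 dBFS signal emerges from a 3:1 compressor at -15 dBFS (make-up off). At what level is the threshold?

Let T be the threshold. Output overshoot = (input overshoot)/R, so -15 − T = (0 − T)/3.
3·(-15 − T) = 0 − T → 2·T = -45 − 0 = -45.
T = -45/2 = -22.5 dBFS.

-22.5 dBFS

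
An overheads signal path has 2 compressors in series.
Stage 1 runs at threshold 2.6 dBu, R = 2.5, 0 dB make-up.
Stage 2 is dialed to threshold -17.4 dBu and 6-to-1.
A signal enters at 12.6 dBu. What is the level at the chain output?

-13.4 dBu

Stage 1: 10 dB above 2.6 dBu, reduced 2.5:1 to 4 dB above → 6.6 dBu.
Stage 2: 6.6 dBu is 24 dB over -17.4 dBu; at 6:1 that becomes 4 dB over, giving -13.4 dBu.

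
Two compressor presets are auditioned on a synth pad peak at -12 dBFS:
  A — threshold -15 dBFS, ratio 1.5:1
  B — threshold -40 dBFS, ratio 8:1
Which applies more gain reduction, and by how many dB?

B, by 23.5 dB

A: overshoot 3 dB → output overshoot 2 dB → GR 1 dB.
B: overshoot 28 dB → output overshoot 3.5 dB → GR 24.5 dB.
B reduces 23.5 dB more.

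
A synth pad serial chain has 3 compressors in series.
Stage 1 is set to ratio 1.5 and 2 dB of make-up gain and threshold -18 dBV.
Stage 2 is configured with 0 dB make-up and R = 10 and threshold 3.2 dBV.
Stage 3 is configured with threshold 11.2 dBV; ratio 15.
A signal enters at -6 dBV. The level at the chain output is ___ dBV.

-8 dBV

Stage 1: overshoot 12 dB → 12/1.5 = 8 dB → -10 dBV; +2 dB make-up → -8 dBV.
Stage 2: -8 dBV ≤ 3.2 dBV, so stage 2 doesn't engage; output -8 dBV.
Stage 3: -8 dBV ≤ 11.2 dBV, so stage 3 doesn't engage; output -8 dBV.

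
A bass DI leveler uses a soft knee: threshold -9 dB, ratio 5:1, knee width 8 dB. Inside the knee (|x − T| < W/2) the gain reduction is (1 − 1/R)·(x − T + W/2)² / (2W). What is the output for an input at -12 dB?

-12.05 dB

x − T + W/2 = -12 − (-9) + 4 = 1.
GR = (1 − 1/5) × 1² / 16 = 0.8 × 1 / 16 = 0.05 dB.
Output = -12 − 0.05 = -12.05 dB.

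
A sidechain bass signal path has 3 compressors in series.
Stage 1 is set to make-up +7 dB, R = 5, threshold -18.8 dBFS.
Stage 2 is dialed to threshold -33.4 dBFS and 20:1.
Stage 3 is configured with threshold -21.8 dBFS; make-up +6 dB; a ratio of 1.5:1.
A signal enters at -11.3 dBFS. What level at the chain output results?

-26.245 dBFS

Stage 1: -11.3 dBFS is 7.5 dB over -18.8 dBFS; at 5:1 that becomes 1.5 dB over, giving -17.3 dBFS; +7 dB make-up → -10.3 dBFS.
Stage 2: overshoot 23.1 dB → 23.1/20 = 1.155 dB → -32.245 dBFS.
Stage 3: below threshold (-32.245 ≤ -21.8); passes unchanged; make-up brings it to -26.245 dBFS.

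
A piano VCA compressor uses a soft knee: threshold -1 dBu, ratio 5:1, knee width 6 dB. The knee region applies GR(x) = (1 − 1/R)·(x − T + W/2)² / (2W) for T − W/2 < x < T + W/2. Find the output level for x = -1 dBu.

-1.6 dBu

x − T + W/2 = -1 − (-1) + 3 = 3.
GR = (1 − 1/5) × 3² / 12 = 0.8 × 9 / 12 = 0.6 dB.
Output = -1 − 0.6 = -1.6 dBu.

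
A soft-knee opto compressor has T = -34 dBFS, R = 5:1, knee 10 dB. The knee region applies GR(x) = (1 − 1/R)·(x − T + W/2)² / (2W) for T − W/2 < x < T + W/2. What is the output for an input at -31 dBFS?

-33.56 dBFS

x − T + W/2 = -31 − (-34) + 5 = 8.
GR = (1 − 1/5) × 8² / 20 = 0.8 × 64 / 20 = 2.56 dB.
Output = -31 − 2.56 = -33.56 dBFS.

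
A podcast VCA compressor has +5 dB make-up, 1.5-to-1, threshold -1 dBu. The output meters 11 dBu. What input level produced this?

Stripping the +5 dB make-up gives 6 dBu at the gain stage.
That's 7 dB above the -1 dBu threshold.
Undo the ratio: input overshoot = 7 × 1.5 = 10.5 dB, giving input = 9.5 dBu.

9.5 dBu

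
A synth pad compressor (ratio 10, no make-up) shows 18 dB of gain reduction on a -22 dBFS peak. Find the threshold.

-42 dBFS

Let T be the threshold. Output overshoot = (input overshoot)/R, so -40 − T = (-22 − T)/10.
10·(-40 − T) = -22 − T → 9·T = -400 − (-22) = -378.
T = -378/9 = -42 dBFS.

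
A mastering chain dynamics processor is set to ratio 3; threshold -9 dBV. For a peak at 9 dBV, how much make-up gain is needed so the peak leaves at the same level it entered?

The peak compresses to -9 + 18/3 = -3 dBV.
To reach 9 dBV requires 9 − (-3) = 12 dB of make-up.

12 dB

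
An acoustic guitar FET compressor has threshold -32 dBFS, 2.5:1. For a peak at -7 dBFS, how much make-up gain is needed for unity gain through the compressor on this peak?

The peak compresses to -32 + 25/2.5 = -22 dBFS.
To reach -7 dBFS requires -7 − (-22) = 15 dB of make-up.

15 dB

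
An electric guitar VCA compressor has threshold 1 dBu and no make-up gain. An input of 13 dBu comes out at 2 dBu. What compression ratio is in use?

12:1

Input overshoot = 13 − 1 = 12 dB; output overshoot = 2 − 1 = 1 dB.
Ratio = 12 / 1 = 12.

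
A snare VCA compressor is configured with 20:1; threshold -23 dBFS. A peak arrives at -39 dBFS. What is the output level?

-39 dBFS

-39 dBFS is 16 dB below the -23 dBFS threshold, so no gain reduction is applied.
Output = input = -39 dBFS.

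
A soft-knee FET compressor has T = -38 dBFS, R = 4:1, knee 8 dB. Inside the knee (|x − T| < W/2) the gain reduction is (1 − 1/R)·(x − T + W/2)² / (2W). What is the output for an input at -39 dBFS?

-39.421875 dBFS

x − T + W/2 = -39 − (-38) + 4 = 3.
GR = (1 − 1/4) × 3² / 16 = 0.75 × 9 / 16 = 0.421875 dB.
Output = -39 − 0.421875 = -39.421875 dBFS.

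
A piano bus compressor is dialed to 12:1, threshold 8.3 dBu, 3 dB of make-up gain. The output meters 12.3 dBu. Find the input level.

Remove make-up: 12.3 − 3 = 9.3 dBu.
That's 1 dB above the 8.3 dBu threshold.
Before 12:1 compression the overshoot was 1 × 12 = 12 dB, so input = 8.3 + 12 = 20.3 dBu.

20.3 dBu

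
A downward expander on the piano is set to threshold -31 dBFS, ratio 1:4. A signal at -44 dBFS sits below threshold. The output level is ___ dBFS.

Undershoot = (-31) − (-44) = 13 dB.
At 1:4, that expands to 52 dB under threshold.
Output = -31 − 52 = -83 dBFS.

-83 dBFS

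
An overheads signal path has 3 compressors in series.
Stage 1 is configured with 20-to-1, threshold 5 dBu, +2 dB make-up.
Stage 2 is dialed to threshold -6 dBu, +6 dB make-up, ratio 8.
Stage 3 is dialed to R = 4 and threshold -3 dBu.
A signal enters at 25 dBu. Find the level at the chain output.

-1.8125 dBu

Stage 1: overshoot 20 dB → 20/20 = 1 dB → 6 dBu; +2 dB make-up → 8 dBu.
Stage 2: 14 dB above -6 dBu, reduced 8:1 to 1.75 dB above → -4.25 dBu; +6 dB make-up → 1.75 dBu.
Stage 3: 1.75 dBu is 4.75 dB over -3 dBu; at 4:1 that becomes 1.1875 dB over, giving -1.8125 dBu.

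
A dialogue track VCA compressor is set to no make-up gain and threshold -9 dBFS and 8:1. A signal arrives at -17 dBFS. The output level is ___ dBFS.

-17 dBFS

-17 dBFS is 8 dB below the -9 dBFS threshold, so no gain reduction is applied.
Output = input = -17 dBFS.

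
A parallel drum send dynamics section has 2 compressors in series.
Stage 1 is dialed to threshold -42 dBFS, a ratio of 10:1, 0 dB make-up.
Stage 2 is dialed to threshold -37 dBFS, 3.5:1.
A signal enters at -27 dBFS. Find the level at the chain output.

Stage 1: 15 dB above -42 dBFS, reduced 10:1 to 1.5 dB above → -40.5 dBFS.
Stage 2: below threshold (-40.5 ≤ -37); passes unchanged; output -40.5 dBFS.

-40.5 dBFS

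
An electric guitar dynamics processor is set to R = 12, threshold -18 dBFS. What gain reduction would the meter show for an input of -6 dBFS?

11 dB

-6 dBFS exceeds the threshold by 12 dB.
At 12:1, output sits 12/12 = 1 dB above threshold.
Gain reduction = 12 − 1 = 11 dB.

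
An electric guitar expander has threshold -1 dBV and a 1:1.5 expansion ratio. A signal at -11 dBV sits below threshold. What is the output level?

Undershoot = (-1) − (-11) = 10 dB.
At 1:1.5, that expands to 15 dB under threshold.
Output = -1 − 15 = -16 dBV.

-16 dBV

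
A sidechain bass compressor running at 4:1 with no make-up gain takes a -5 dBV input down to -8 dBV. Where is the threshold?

-9 dBV

Input is 4 dB above T (since output overshoot × R = input overshoot: (-8 − T)·4 = -5 − T gives T = -9 dBV).
Check: -9 + (-5 − (-9))/4 = -9 + 1 = -8 dBV. ✓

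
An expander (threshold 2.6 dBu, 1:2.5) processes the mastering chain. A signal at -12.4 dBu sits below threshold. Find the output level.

Below threshold, a 1:2.5 expander applies gain = (2.5−1)×(T − x) of attenuation.
(2.5−1) × 15 = 22.5 dB, so output = -12.4 − 22.5 = -34.9 dBu.

-34.9 dBu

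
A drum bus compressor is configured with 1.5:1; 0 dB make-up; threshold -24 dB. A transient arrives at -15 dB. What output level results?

-15 dB sits 9 dB over threshold.
At 1.5:1 the overshoot is divided by 1.5, leaving 6 dB above threshold.
Output = -24 + 6 = -18 dB.

-18 dB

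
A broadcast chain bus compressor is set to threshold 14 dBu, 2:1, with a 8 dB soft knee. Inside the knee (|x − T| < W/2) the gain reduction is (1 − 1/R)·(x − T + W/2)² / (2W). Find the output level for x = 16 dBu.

14.875 dBu

x − T + W/2 = 16 − 14 + 4 = 6.
GR = (1 − 1/2) × 6² / 16 = 0.5 × 36 / 16 = 1.125 dB.
Output = 16 − 1.125 = 14.875 dBu.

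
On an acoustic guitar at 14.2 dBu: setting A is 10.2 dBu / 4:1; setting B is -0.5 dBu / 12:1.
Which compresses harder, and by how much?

B, by 10.475 dB

A: 4 dB over, compressed to 1 dB over, so 3 dB of GR.
B: 14.7 dB over, compressed to 1.225 dB over, so 13.475 dB of GR.
B applies 10.475 dB more gain reduction.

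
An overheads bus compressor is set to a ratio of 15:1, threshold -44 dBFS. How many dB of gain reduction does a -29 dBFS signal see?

The signal is 15 dB above threshold.
After 15:1 compression the overshoot becomes 15/15 = 1 dB.
Gain reduction = 15 − 1 = 14 dB.

14 dB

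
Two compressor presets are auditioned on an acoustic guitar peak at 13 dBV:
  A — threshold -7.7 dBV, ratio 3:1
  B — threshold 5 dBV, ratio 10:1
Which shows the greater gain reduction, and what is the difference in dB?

A, by 6.6 dB

A: GR = 20.7 − 20.7/3 = 13.8 dB.
B: GR = 8 − 8/10 = 7.2 dB.
A applies 6.6 dB more gain reduction.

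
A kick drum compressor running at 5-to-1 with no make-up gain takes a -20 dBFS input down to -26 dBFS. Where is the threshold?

Gain reduction = -20 − (-26) = 6 dB; output overshoot = GR / (R − 1) = 6 / 4 = 1.5 dB.
Threshold = output − output overshoot = -26 − 1.5 = -27.5 dBFS.

-27.5 dBFS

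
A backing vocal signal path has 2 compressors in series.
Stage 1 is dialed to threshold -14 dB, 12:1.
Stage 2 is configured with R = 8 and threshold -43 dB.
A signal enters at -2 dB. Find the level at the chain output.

Stage 1: overshoot 12 dB → 12/12 = 1 dB → -13 dB.
Stage 2: 30 dB above -43 dB, reduced 8:1 to 3.75 dB above → -39.25 dB.

-39.25 dB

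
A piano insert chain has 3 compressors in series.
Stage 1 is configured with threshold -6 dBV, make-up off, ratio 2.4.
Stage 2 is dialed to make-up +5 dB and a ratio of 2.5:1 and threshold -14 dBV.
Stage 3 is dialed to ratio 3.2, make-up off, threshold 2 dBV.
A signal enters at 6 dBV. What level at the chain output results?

-3.8 dBV

Stage 1: 6 dBV is 12 dB over -6 dBV; at 2.4:1 that becomes 5 dB over, giving -1 dBV.
Stage 2: 13 dB above -14 dBV, reduced 2.5:1 to 5.2 dB above → -8.8 dBV; +5 dB make-up → -3.8 dBV.
Stage 3: -3.8 dBV ≤ 2 dBV, so stage 3 doesn't engage; output -3.8 dBV.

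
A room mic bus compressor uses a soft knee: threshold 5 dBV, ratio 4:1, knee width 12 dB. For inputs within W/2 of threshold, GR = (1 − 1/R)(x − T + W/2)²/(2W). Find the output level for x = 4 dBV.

x − T + W/2 = 4 − 5 + 6 = 5.
GR = (1 − 1/4) × 5² / 24 = 0.75 × 25 / 24 = 0.78125 dB.
Output = 4 − 0.78125 = 3.21875 dBV.

3.21875 dBV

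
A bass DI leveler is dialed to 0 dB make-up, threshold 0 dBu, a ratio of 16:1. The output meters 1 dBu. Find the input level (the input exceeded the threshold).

Post-compression overshoot = 1 − 0 = 1 dB.
Undo the ratio: input overshoot = 1 × 16 = 16 dB, giving input = 16 dBu.

16 dBu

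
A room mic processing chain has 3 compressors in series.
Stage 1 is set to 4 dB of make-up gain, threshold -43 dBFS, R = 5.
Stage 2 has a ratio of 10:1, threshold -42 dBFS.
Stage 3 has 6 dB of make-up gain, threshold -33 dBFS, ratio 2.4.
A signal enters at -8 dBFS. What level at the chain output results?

-35 dBFS

Stage 1: 35 dB above -43 dBFS, reduced 5:1 to 7 dB above → -36 dBFS; +4 dB make-up → -32 dBFS.
Stage 2: -32 dBFS is 10 dB over -42 dBFS; at 10:1 that becomes 1 dB over, giving -41 dBFS.
Stage 3: -41 dBFS ≤ -33 dBFS, so stage 3 doesn't engage; make-up brings it to -35 dBFS.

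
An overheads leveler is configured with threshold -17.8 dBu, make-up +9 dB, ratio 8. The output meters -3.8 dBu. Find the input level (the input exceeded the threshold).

22.2 dBu

Before make-up, the level was -3.8 − 9 = -12.8 dBu.
The compressed level sits -12.8 − (-17.8) = 5 dB over threshold.
Undo the ratio: input overshoot = 5 × 8 = 40 dB, giving input = 22.2 dBu.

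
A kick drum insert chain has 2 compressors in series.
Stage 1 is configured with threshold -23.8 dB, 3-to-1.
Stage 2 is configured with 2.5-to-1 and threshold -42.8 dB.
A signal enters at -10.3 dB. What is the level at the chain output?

-33.4 dB

Stage 1: -10.3 dB is 13.5 dB over -23.8 dB; at 3:1 that becomes 4.5 dB over, giving -19.3 dB.
Stage 2: overshoot 23.5 dB → 23.5/2.5 = 9.4 dB → -33.4 dB.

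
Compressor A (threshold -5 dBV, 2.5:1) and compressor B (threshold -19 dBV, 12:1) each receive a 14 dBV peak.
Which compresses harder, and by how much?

A: GR = 19 − 19/2.5 = 11.4 dB.
B: GR = 33 − 33/12 = 30.25 dB.
B reduces 18.85 dB more.

B, by 18.85 dB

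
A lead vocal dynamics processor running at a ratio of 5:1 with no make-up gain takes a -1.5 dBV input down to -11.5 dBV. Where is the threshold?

-14 dBV

Gain reduction = -1.5 − (-11.5) = 10 dB; output overshoot = GR / (R − 1) = 10 / 4 = 2.5 dB.
Threshold = output − output overshoot = -11.5 − 2.5 = -14 dBV.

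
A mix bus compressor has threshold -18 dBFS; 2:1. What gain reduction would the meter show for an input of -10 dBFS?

-10 dBFS exceeds the threshold by 8 dB.
A 2:1 ratio leaves 4 dB of that excess.
Gain reduction = 8 − 4 = 4 dB.

4 dB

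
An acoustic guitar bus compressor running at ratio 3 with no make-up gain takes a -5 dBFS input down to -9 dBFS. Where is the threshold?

-11 dBFS

Gain reduction = -5 − (-9) = 4 dB; output overshoot = GR / (R − 1) = 4 / 2 = 2 dB.
Threshold = output − output overshoot = -9 − 2 = -11 dBFS.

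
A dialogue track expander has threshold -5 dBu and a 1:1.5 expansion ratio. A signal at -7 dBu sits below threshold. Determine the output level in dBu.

-8 dBu

The input is 2 dB below the -5 dBu threshold.
A 1:1.5 expander multiplies undershoot by 1.5: 2 × 1.5 = 3 dB below threshold.
Output = -5 − 3 = -8 dBu.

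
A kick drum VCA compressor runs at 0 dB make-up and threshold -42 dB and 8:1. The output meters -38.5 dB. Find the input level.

The compressed level sits -38.5 − (-42) = 3.5 dB over threshold.
Input overshoot = R × output overshoot = 28 dB → input = -42 + 28 = -14 dB.

-14 dB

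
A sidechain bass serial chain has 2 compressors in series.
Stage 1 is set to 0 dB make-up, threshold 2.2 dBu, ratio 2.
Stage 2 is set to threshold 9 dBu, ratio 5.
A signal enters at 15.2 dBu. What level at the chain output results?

8.7 dBu

Stage 1: overshoot 13 dB → 13/2 = 6.5 dB → 8.7 dBu.
Stage 2: below threshold (8.7 ≤ 9); passes unchanged; output 8.7 dBu.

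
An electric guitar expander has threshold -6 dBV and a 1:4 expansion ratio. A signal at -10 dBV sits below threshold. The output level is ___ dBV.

The input is 4 dB below the -6 dBV threshold.
A 1:4 expander multiplies undershoot by 4: 4 × 4 = 16 dB below threshold.
Output = -6 − 16 = -22 dBV.

-22 dBV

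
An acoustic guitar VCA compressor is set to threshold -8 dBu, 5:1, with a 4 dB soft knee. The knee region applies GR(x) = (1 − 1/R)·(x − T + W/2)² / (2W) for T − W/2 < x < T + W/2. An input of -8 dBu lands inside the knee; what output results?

-8.4 dBu

x − T + W/2 = -8 − (-8) + 2 = 2.
GR = (1 − 1/5) × 2² / 8 = 0.8 × 4 / 8 = 0.4 dB.
Output = -8 − 0.4 = -8.4 dBu.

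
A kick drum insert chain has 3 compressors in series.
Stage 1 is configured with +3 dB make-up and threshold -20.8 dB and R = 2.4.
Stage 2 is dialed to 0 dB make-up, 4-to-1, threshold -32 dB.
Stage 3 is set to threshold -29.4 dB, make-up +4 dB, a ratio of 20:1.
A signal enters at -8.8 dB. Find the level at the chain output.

Stage 1: -8.8 dB is 12 dB over -20.8 dB; at 2.4:1 that becomes 5 dB over, giving -15.8 dB; +3 dB make-up → -12.8 dB.
Stage 2: 19.2 dB above -32 dB, reduced 4:1 to 4.8 dB above → -27.2 dB.
Stage 3: 2.2 dB above -29.4 dB, reduced 20:1 to 0.11 dB above → -29.29 dB; +4 dB make-up → -25.29 dB.

-25.29 dB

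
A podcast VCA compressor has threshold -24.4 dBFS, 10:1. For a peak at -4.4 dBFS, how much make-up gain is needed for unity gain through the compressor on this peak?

18 dB

The peak compresses to -24.4 + 20/10 = -22.4 dBFS.
To reach -4.4 dBFS requires -4.4 − (-22.4) = 18 dB of make-up.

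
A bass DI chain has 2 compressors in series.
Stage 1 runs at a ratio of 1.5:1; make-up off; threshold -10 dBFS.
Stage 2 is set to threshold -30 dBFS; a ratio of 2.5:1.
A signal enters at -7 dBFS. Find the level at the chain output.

Stage 1: 3 dB above -10 dBFS, reduced 1.5:1 to 2 dB above → -8 dBFS.
Stage 2: -8 dBFS is 22 dB over -30 dBFS; at 2.5:1 that becomes 8.8 dB over, giving -21.2 dBFS.

-21.2 dBFS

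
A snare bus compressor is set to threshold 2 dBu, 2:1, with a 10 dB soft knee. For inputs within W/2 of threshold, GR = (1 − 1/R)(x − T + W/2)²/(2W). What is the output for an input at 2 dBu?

x − T + W/2 = 2 − 2 + 5 = 5.
GR = (1 − 1/2) × 5² / 20 = 0.5 × 25 / 20 = 0.625 dB.
Output = 2 − 0.625 = 1.375 dBu.

1.375 dBu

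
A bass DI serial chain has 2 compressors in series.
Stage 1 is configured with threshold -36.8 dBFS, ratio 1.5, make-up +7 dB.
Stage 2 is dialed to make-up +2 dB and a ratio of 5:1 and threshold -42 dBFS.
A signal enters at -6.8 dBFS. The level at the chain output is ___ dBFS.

-33.56 dBFS

Stage 1: 30 dB above -36.8 dBFS, reduced 1.5:1 to 20 dB above → -16.8 dBFS; +7 dB make-up → -9.8 dBFS.
Stage 2: overshoot 32.2 dB → 32.2/5 = 6.44 dB → -35.56 dBFS; +2 dB make-up → -33.56 dBFS.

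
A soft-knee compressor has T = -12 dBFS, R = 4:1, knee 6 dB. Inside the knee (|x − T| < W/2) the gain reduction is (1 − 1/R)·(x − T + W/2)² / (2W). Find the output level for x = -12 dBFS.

x − T + W/2 = -12 − (-12) + 3 = 3.
GR = (1 − 1/4) × 3² / 12 = 0.75 × 9 / 12 = 0.5625 dB.
Output = -12 − 0.5625 = -12.5625 dBFS.

-12.5625 dBFS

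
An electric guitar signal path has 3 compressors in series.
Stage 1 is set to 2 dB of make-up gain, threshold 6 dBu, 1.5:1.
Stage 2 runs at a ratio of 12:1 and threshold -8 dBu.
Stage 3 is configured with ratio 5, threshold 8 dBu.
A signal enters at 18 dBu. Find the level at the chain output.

-6 dBu

Stage 1: 12 dB above 6 dBu, reduced 1.5:1 to 8 dB above → 14 dBu; +2 dB make-up → 16 dBu.
Stage 2: 16 dBu is 24 dB over -8 dBu; at 12:1 that becomes 2 dB over, giving -6 dBu.
Stage 3: below threshold (-6 ≤ 8); passes unchanged; output -6 dBu.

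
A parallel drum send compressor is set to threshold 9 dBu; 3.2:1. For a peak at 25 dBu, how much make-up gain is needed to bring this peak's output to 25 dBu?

Without make-up, output = threshold + overshoot/3.2 = 9 + 5 = 14 dBu.
Gap to target: 11 dB.

11 dB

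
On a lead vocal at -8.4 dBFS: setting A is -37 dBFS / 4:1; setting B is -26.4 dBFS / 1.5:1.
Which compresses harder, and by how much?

A, by 15.45 dB

A: 28.6 dB over, compressed to 7.15 dB over, so 21.45 dB of GR.
B: 18 dB over, compressed to 12 dB over, so 6 dB of GR.
A applies 15.45 dB more gain reduction.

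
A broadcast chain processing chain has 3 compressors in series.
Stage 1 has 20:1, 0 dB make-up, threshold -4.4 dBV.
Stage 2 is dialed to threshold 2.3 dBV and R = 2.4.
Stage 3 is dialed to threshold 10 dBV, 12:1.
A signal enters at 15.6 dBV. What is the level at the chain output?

-3.4 dBV

Stage 1: 15.6 dBV is 20 dB over -4.4 dBV; at 20:1 that becomes 1 dB over, giving -3.4 dBV.
Stage 2: below threshold (-3.4 ≤ 2.3); passes unchanged; output -3.4 dBV.
Stage 3: -3.4 dBV is at or below the 10 dBV threshold — no compression; output -3.4 dBV.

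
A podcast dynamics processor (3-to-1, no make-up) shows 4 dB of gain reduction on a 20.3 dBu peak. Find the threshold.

Let T be the threshold. Output overshoot = (input overshoot)/R, so 16.3 − T = (20.3 − T)/3.
3·(16.3 − T) = 20.3 − T → 2·T = 48.9 − 20.3 = 28.6.
T = 28.6/2 = 14.3 dBu.

14.3 dBu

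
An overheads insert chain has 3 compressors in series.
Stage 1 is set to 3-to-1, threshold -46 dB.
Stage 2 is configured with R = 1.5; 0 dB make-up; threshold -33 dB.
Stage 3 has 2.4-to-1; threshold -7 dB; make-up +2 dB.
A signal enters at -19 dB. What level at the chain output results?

-35 dB

Stage 1: -19 dB is 27 dB over -46 dB; at 3:1 that becomes 9 dB over, giving -37 dB.
Stage 2: below threshold (-37 ≤ -33); passes unchanged; output -37 dB.
Stage 3: below threshold (-37 ≤ -7); passes unchanged; make-up brings it to -35 dB.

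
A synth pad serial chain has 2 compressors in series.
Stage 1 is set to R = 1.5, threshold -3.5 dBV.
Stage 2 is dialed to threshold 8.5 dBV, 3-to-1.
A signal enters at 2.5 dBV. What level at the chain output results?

0.5 dBV

Stage 1: 6 dB above -3.5 dBV, reduced 1.5:1 to 4 dB above → 0.5 dBV.
Stage 2: 0.5 dBV ≤ 8.5 dBV, so stage 2 doesn't engage; output 0.5 dBV.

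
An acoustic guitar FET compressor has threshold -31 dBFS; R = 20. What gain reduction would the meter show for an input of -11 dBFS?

Overshoot = -11 − (-31) = 20 dB.
After 20:1 compression the overshoot becomes 20/20 = 1 dB.
GR = overshoot in − overshoot out = 20 − 1 = 19 dB.

19 dB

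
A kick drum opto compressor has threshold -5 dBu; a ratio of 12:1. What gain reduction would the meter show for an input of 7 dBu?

11 dB

Overshoot = 7 − (-5) = 12 dB.
After 12:1 compression the overshoot becomes 12/12 = 1 dB.
So the signal is attenuated by 12 − 1 = 11 dB.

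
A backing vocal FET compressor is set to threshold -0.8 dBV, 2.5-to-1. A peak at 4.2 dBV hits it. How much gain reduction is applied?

4.2 dBV exceeds the threshold by 5 dB.
A 2.5:1 ratio leaves 2 dB of that excess.
GR = overshoot in − overshoot out = 5 − 2 = 3 dB.

3 dB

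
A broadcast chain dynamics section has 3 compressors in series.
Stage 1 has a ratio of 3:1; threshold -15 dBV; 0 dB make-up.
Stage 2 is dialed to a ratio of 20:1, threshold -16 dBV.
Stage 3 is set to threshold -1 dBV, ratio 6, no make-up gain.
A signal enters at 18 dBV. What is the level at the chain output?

-15.4 dBV

Stage 1: 18 dBV is 33 dB over -15 dBV; at 3:1 that becomes 11 dB over, giving -4 dBV.
Stage 2: 12 dB above -16 dBV, reduced 20:1 to 0.6 dB above → -15.4 dBV.
Stage 3: -15.4 dBV is at or below the -1 dBV threshold — no compression; output -15.4 dBV.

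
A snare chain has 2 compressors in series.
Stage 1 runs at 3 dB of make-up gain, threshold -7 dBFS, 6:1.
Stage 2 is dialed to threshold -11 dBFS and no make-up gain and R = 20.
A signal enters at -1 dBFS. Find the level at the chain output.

-10.6 dBFS

Stage 1: -1 dBFS is 6 dB over -7 dBFS; at 6:1 that becomes 1 dB over, giving -6 dBFS; +3 dB make-up → -3 dBFS.
Stage 2: 8 dB above -11 dBFS, reduced 20:1 to 0.4 dB above → -10.6 dBFS.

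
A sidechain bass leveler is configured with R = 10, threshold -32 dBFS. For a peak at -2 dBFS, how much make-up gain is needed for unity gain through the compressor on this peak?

Overshoot 30 dB → 30/10 = 3 dB after compression, so the compressed level is -32 + 3 = -29 dBFS.
Make-up = target − compressed = -2 − (-29) = 27 dB.

27 dB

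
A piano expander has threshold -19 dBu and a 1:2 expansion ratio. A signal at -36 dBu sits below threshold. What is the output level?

-53 dBu

Below threshold, a 1:2 expander applies gain = (2−1)×(T − x) of attenuation.
(2−1) × 17 = 17 dB, so output = -36 − 17 = -53 dBu.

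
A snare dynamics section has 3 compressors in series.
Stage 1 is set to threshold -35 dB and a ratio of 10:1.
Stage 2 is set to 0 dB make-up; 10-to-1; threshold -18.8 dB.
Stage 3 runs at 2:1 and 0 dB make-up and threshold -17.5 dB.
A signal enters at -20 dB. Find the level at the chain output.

Stage 1: overshoot 15 dB → 15/10 = 1.5 dB → -33.5 dB.
Stage 2: -33.5 dB ≤ -18.8 dB, so stage 2 doesn't engage; output -33.5 dB.
Stage 3: below threshold (-33.5 ≤ -17.5); passes unchanged; output -33.5 dB.

-33.5 dB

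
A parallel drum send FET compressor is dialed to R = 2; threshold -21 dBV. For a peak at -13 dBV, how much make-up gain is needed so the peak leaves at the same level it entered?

Overshoot 8 dB → 8/2 = 4 dB after compression, so the compressed level is -21 + 4 = -17 dBV.
Make-up = target − compressed = -13 − (-17) = 4 dB.

4 dB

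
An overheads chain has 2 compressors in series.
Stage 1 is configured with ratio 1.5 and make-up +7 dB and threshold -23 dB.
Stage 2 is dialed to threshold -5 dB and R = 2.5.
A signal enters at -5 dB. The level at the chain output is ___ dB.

Stage 1: overshoot 18 dB → 18/1.5 = 12 dB → -11 dB; +7 dB make-up → -4 dB.
Stage 2: -4 dB is 1 dB over -5 dB; at 2.5:1 that becomes 0.4 dB over, giving -4.6 dB.

-4.6 dB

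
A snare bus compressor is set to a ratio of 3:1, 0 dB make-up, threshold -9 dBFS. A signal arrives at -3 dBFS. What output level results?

-3 dBFS sits 6 dB over threshold.
3:1 compression reduces that to 6/3 = 2 dB over.
That puts the output at -7 dBFS.

-7 dBFS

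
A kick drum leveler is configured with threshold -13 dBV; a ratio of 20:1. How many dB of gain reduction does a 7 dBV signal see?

The signal is 20 dB above threshold.
At 20:1, output sits 20/20 = 1 dB above threshold.
GR = overshoot in − overshoot out = 20 − 1 = 19 dB.

19 dB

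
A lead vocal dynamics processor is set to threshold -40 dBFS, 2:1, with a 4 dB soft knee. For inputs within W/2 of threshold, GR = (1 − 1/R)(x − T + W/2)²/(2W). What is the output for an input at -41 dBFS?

-41.0625 dBFS

x − T + W/2 = -41 − (-40) + 2 = 1.
GR = (1 − 1/2) × 1² / 8 = 0.5 × 1 / 8 = 0.0625 dB.
Output = -41 − 0.0625 = -41.0625 dBFS.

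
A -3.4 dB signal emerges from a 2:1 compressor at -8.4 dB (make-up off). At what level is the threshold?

Input is 10 dB above T (since output overshoot × R = input overshoot: (-8.4 − T)·2 = -3.4 − T gives T = -13.4 dB).
Check: -13.4 + (-3.4 − (-13.4))/2 = -13.4 + 5 = -8.4 dB. ✓

-13.4 dB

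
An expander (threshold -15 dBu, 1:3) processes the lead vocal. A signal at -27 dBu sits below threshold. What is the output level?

-51 dBu

Below threshold, a 1:3 expander applies gain = (3−1)×(T − x) of attenuation.
(3−1) × 12 = 24 dB, so output = -27 − 24 = -51 dBu.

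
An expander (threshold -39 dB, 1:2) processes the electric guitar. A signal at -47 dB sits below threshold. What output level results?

Undershoot = (-39) − (-47) = 8 dB.
At 1:2, that expands to 16 dB under threshold.
Output = -39 − 16 = -55 dB.

-55 dB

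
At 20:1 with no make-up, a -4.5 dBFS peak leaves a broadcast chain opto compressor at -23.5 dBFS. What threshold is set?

Input is 20 dB above T (since output overshoot × R = input overshoot: (-23.5 − T)·20 = -4.5 − T gives T = -24.5 dBFS).
Check: -24.5 + (-4.5 − (-24.5))/20 = -24.5 + 1 = -23.5 dBFS. ✓

-24.5 dBFS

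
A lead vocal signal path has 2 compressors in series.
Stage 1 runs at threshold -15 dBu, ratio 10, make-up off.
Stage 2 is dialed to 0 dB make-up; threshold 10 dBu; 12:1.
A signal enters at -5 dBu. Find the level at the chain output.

-14 dBu

Stage 1: -5 dBu is 10 dB over -15 dBu; at 10:1 that becomes 1 dB over, giving -14 dBu.
Stage 2: -14 dBu is at or below the 10 dBu threshold — no compression; output -14 dBu.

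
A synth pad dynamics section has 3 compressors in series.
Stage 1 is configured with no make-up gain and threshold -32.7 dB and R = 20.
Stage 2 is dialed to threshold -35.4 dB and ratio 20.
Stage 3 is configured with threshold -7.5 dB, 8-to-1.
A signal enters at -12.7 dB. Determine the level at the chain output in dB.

-35.215 dB

Stage 1: -12.7 dB is 20 dB over -32.7 dB; at 20:1 that becomes 1 dB over, giving -31.7 dB.
Stage 2: -31.7 dB is 3.7 dB over -35.4 dB; at 20:1 that becomes 0.185 dB over, giving -35.215 dB.
Stage 3: -35.215 dB ≤ -7.5 dB, so stage 3 doesn't engage; output -35.215 dB.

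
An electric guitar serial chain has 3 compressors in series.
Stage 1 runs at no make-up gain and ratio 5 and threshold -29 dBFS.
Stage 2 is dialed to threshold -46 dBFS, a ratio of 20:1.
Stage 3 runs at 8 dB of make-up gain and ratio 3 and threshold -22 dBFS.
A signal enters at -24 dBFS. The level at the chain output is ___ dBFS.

-37.1 dBFS

Stage 1: 5 dB above -29 dBFS, reduced 5:1 to 1 dB above → -28 dBFS.
Stage 2: 18 dB above -46 dBFS, reduced 20:1 to 0.9 dB above → -45.1 dBFS.
Stage 3: -45.1 dBFS ≤ -22 dBFS, so stage 3 doesn't engage; make-up brings it to -37.1 dBFS.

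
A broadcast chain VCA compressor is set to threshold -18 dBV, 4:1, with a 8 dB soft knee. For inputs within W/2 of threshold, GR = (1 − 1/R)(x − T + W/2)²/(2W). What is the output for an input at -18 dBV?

-18.75 dBV

x − T + W/2 = -18 − (-18) + 4 = 4.
GR = (1 − 1/4) × 4² / 16 = 0.75 × 16 / 16 = 0.75 dB.
Output = -18 − 0.75 = -18.75 dBV.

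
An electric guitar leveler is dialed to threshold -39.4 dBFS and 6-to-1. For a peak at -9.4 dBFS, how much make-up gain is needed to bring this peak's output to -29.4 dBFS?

Overshoot 30 dB → 30/6 = 5 dB after compression, so the compressed level is -39.4 + 5 = -34.4 dBFS.
Make-up = target − compressed = -29.4 − (-34.4) = 5 dB.

5 dB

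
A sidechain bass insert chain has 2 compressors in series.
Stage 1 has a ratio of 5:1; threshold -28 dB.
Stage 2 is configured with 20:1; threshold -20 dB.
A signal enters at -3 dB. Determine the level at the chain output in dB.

Stage 1: overshoot 25 dB → 25/5 = 5 dB → -23 dB.
Stage 2: -23 dB ≤ -20 dB, so stage 2 doesn't engage; output -23 dB.

-23 dB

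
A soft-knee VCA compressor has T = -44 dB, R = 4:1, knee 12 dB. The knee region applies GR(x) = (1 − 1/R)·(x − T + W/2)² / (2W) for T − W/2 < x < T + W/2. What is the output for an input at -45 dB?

x − T + W/2 = -45 − (-44) + 6 = 5.
GR = (1 − 1/4) × 5² / 24 = 0.75 × 25 / 24 = 0.78125 dB.
Output = -45 − 0.78125 = -45.78125 dB.

-45.78125 dB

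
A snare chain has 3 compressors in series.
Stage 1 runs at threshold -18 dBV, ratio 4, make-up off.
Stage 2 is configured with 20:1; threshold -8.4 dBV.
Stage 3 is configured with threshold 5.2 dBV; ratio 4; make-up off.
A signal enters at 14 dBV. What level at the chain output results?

-10 dBV

Stage 1: 14 dBV is 32 dB over -18 dBV; at 4:1 that becomes 8 dB over, giving -10 dBV.
Stage 2: -10 dBV ≤ -8.4 dBV, so stage 2 doesn't engage; output -10 dBV.
Stage 3: -10 dBV is at or below the 5.2 dBV threshold — no compression; output -10 dBV.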